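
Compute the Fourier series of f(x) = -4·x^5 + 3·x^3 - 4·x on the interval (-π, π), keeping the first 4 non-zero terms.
(-1004 - 8·π^4 + 166·π^2)·sin(x) + (-23·π^2 + 77/2 + 4·π^4)·sin(2·x) + (-8·π^4/3 - 644/81 + 214·π^2/27)·sin(3·x) + (-4·π^2 + 7/2 + 2·π^4)·sin(4·x)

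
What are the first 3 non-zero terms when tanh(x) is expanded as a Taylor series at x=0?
2·x^5/15 - x^3/3 + x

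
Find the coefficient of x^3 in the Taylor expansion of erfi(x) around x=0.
Expand to order 3: erfi(x) = 2·x^3/(3·√(π)) + 2·x/√(π) + O(x^4).
The coefficient of x^3 is 2/(3·√(π)).

Final answer: 2/(3·√(π))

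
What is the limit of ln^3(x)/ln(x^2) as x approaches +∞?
This is an ∞/∞ indeterminate form as x → +∞.
Write ln(x^2) = 2·ln(x), reducing the quotient to ln^2(x)/2 → ∞.
Limit = ∞.

Final answer: ∞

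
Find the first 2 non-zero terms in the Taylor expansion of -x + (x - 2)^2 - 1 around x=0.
3 - 5·x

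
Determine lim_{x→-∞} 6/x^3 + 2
Evaluate the dominant behaviour as x → -∞; each term tends to a finite value or vanishes.
Limit = 2.

Final answer: 2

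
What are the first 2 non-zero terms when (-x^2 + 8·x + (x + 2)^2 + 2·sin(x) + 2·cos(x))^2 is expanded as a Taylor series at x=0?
168·x + 36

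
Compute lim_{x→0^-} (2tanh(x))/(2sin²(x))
Both numerator and denominator → 0 as x → 0^-; this is a 0/0 indeterminate form.
Expand each to leading order near x = 0: numerator ~ 2·x, denominator ~ 2·x^2.
The limit of the ratio is -∞.

Final answer: -∞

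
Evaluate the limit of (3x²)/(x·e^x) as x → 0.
Both numerator and denominator → 0 as x → 0; this is a 0/0 indeterminate form.
Expand each to leading order near x = 0: numerator ~ 3·x^2, denominator ~ x.
The limit of the ratio is 0.

Final answer: 0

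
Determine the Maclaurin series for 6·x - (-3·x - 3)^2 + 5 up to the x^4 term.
-9·x^2 - 12·x - 4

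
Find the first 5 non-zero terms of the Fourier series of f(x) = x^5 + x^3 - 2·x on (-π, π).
(-38·π^2 + 2·π^4 + 224)·sin(x) + (-π^4 - 4 + 4·π^2)·sin(2·x) + (-22·π^2/27 - 64/81 + 2·π^4/3)·sin(3·x) + (-π^4/2 + 61/64 + π^2/8)·sin(4·x) + (-512/625 + 2·π^2/25 + 2·π^4/5)·sin(5·x)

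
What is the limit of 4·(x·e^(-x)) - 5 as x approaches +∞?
Evaluate the dominant behaviour as x → +∞; each term tends to a finite value or vanishes.
Limit = -5.

Final answer: -5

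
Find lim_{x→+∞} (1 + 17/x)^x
As x → +∞: this is the defining limit (1 + 17/x)^x → e^17.
Limit = e^(17).

Final answer: e^(17)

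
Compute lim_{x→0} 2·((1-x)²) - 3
Direct substitution at x = 0 gives -1.

Final answer: -1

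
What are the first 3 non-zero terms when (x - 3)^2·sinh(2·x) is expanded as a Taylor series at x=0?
14·x^3 - 12·x^2 + 18·x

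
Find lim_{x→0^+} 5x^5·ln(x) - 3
The product is a 0·∞ indeterminate form at x → 0⁺.
Rewrite the product as 5·ln(x) / x^(-5) and apply L'Hôpital, or use the standard hierarchy x^(-5) ≫ |ln x| as x → 0⁺.
The indeterminate product → 0, so the limit = -3.

Final answer: -3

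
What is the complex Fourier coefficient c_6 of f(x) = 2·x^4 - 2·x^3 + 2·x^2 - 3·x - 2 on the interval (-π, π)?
Compute the real Fourier coefficients first: a_6 = 4/27 + 4·π^2/9, b_6 = 8/9 + 2·π^2/3.
Then c_6 = (a_6 − i·b_6)/2 = 2/27 + 2·π^2/9 - i·π^2/3 - 4·i/9.

Final answer: 2/27 + 2·π^2/9 - i·π^2/3 - 4·i/9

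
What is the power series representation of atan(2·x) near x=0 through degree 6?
32·x^5/5 - 8·x^3/3 + 2·x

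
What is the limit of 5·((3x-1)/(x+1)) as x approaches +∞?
Evaluate the dominant behaviour as x → +∞; each term tends to a finite value or vanishes.
Limit = 15.

Final answer: 15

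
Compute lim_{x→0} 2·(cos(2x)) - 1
Direct substitution at x = 0 gives 1.

Final answer: 1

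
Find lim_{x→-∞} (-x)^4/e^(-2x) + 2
The quotient is an ∞/∞ indeterminate form as x → -∞.
Compare growth rates of the dominant terms (exponentials ≫ polynomials ≫ logarithms), or apply L'Hôpital's rule; the quotient → 0.
Adding the constant: 0 + 2 = 2. Limit = 2.

Final answer: 2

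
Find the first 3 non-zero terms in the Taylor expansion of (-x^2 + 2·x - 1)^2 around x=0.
6·x^2 - 4·x + 1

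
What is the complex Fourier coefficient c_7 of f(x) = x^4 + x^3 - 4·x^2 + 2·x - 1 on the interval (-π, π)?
Compute the real Fourier coefficients first: a_7 = 832/2401 - 8·π^2/49, b_7 = 184/343 + 2·π^2/7.
Then c_7 = (a_7 − i·b_7)/2 = -4·π^2/49 + 416/2401 - i·π^2/7 - 92·i/343.

Final answer: -4·π^2/49 + 416/2401 - i·π^2/7 - 92·i/343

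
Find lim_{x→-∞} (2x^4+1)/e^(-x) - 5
The quotient is an ∞/∞ indeterminate form as x → -∞.
Compare growth rates of the dominant terms (exponentials ≫ polynomials ≫ logarithms), or apply L'Hôpital's rule; the quotient → 0.
Adding the constant: 0 - 5 = -5. Limit = -5.

Final answer: -5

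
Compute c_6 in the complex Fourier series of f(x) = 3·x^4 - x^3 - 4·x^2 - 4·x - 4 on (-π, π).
Compute the real Fourier coefficients first: a_6 = -5/9 + 2·π^2/3, b_6 = 23/18 + π^2/3.
Then c_6 = (a_6 − i·b_6)/2 = -5/18 + π^2/3 - i·π^2/6 - 23·i/36.

Final answer: -5/18 + π^2/3 - i·π^2/6 - 23·i/36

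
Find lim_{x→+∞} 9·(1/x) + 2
Evaluate the dominant behaviour as x → +∞; each term tends to a finite value or vanishes.
Limit = 2.

Final answer: 2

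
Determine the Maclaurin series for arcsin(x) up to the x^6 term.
3·x^5/40 + x^3/6 + x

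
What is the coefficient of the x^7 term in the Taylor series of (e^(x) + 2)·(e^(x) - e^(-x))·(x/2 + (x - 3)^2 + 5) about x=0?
Expand to order 7: (e^(x) + 2)·(e^(x) - e^(-x))·(x/2 + (x - 3)^2 + 5) = 8·x^7/45 + 47·x^6/180 + 38·x^5/15 + x^4/3 + 23·x^3 - 5·x^2 + 84·x + O(x^8).
The coefficient of x^7 is 8/45.

Final answer: 8/45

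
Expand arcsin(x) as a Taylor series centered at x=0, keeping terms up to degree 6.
3·x^5/40 + x^3/6 + x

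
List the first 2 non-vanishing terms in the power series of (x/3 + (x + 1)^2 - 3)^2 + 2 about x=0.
6 - 28·x/3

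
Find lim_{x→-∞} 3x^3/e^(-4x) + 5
The quotient is an ∞/∞ indeterminate form as x → -∞.
Compare growth rates of the dominant terms (exponentials ≫ polynomials ≫ logarithms), or apply L'Hôpital's rule; the quotient → 0.
Adding the constant: 0 + 5 = 5. Limit = 5.

Final answer: 5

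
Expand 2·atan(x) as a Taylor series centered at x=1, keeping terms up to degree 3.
π/2 + (x - 1) - (x - 1)^2/2 + (x - 1)^3/6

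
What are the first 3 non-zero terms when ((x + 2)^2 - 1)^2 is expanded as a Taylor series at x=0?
22·x^2 + 24·x + 9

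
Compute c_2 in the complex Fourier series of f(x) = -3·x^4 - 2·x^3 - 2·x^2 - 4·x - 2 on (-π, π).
Compute the real Fourier coefficients first: a_2 = 7 - 6·π^2, b_2 = 1 + 2·π^2.
Then c_2 = (a_2 − i·b_2)/2 = -3·π^2 + 7/2 - i·π^2 - i/2.

Final answer: -3·π^2 + 7/2 - i·π^2 - i/2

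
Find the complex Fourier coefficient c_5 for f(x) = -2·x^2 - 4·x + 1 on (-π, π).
Compute the real Fourier coefficients first: a_5 = 8/25, b_5 = -8/5.
Then c_5 = (a_5 − i·b_5)/2 = 4/25 + 4·i/5.

Final answer: 4/25 + 4·i/5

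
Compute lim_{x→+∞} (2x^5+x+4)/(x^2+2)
This is an ∞/∞ indeterminate form as x → +∞.
Divide numerator and denominator by x^5 and let the lower-order terms vanish; the numerator's degree 5 exceeds the denominator's degree 2, so the quotient diverges.
Limit = ∞.

Final answer: ∞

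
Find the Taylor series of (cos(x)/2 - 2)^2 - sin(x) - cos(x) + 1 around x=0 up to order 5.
-x^5/120 - x^4/24 + x^3/6 + 5·x^2/4 - x + 9/4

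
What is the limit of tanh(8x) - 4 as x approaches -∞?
Evaluate the dominant behaviour as x → -∞; each term tends to a finite value or vanishes.
Limit = -5.

Final answer: -5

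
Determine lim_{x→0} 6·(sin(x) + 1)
Direct substitution at x = 0 gives 6.

Final answer: 6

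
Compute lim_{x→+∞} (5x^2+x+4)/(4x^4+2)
This is an ∞/∞ indeterminate form as x → +∞.
Divide numerator and denominator by x^4 and let the lower-order terms vanish; the numerator's degree 2 is below the denominator's degree 4, so the quotient → 0.
Limit = 0.

Final answer: 0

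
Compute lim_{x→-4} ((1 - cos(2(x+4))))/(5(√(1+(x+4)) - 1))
Both numerator and denominator → 0 as x → -4; this is a 0/0 indeterminate form.
Expand each to leading order near x = -4: numerator ~ 2·(x + 4)^2, denominator ~ 5·(x + 4)/2.
The limit of the ratio is 0.

Final answer: 0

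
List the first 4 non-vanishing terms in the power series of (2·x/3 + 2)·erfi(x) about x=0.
4·x^4/(9·√(π)) + 4·x^3/(3·√(π)) + 4·x^2/(3·√(π)) + 4·x/√(π)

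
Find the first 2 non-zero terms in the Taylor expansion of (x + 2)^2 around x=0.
4·x + 4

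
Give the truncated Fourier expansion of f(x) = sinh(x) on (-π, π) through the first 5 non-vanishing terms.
sin(x)·sinh(π)/π - 4·sin(2·x)·sinh(π)/(5·π) + 3·sin(3·x)·sinh(π)/(5·π) - 8·sin(4·x)·sinh(π)/(17·π) + 5·sin(5·x)·sinh(π)/(13·π)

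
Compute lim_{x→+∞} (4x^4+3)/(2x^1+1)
This is an ∞/∞ indeterminate form as x → +∞.
Divide numerator and denominator by x^4 and let the lower-order terms vanish; the numerator's degree 4 exceeds the denominator's degree 1, so the quotient diverges.
Limit = ∞.

Final answer: ∞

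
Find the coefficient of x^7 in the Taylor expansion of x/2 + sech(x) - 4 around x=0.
Expand to order 7: x/2 + sech(x) - 4 = -61·x^6/720 + 5·x^4/24 - x^2/2 + x/2 - 3 + O(x^8).
The coefficient of x^7 is 0.

Final answer: 0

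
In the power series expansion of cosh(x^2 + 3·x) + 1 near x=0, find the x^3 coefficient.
Expand to order 3: cosh(x^2 + 3·x) + 1 = 3·x^3 + 9·x^2/2 + 2 + O(x^4).
The coefficient of x^3 is 3.

Final answer: 3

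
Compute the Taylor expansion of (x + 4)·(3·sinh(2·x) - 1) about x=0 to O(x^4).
16·x^3 + 6·x^2 + 23·x - 4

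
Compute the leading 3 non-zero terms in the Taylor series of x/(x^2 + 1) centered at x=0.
x^5 - x^3 + x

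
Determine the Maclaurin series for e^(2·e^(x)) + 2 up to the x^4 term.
47·x^4·e^(2)/12 + 11·x^3·e^(2)/3 + 3·x^2·e^(2) + 2·x·e^(2) + 2 + e^(2)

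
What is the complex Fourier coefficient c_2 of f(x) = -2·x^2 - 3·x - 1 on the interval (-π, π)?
Compute the real Fourier coefficients first: a_2 = -2, b_2 = 3.
Then c_2 = (a_2 − i·b_2)/2 = -1 - 3·i/2.

Final answer: -1 - 3·i/2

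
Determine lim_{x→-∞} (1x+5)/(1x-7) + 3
Evaluate the dominant behaviour as x → -∞; each term tends to a finite value or vanishes.
Limit = 4.

Final answer: 4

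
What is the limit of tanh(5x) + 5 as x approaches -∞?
Evaluate the dominant behaviour as x → -∞; each term tends to a finite value or vanishes.
Limit = 4.

Final answer: 4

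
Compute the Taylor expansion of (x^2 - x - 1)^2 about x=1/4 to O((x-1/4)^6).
361/256 + 19·(x - 1/4)/16 - 17·(x - 1/4)^2/8 - (x - 1/4)^3 + (x - 1/4)^4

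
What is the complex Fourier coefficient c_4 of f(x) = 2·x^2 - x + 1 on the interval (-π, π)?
Compute the real Fourier coefficients first: a_4 = 1/2, b_4 = 1/2.
Then c_4 = (a_4 − i·b_4)/2 = 1/4 - i/4.

Final answer: 1/4 - i/4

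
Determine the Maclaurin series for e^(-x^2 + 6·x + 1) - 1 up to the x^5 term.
159·e·x^5/5 + 73·e·x^4/2 + 30·e·x^3 + 17·e·x^2 + 6·e·x - 1 + e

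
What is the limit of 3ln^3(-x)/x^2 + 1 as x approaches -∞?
The quotient is an ∞/∞ indeterminate form as x → -∞.
Compare growth rates of the dominant terms (exponentials ≫ polynomials ≫ logarithms), or apply L'Hôpital's rule; the quotient → 0.
Adding the constant: 0 + 1 = 1. Limit = 1.

Final answer: 1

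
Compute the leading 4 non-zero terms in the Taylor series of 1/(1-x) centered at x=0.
x^3 + x^2 + x + 1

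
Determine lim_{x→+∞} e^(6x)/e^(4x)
This is an ∞/∞ indeterminate form as x → +∞.
Rewrite e^(6x)/e^(4x) = e^((6−4)x) = e^(2x); the exponent coefficient is 2 > 0 so e^(2x) → ∞.
Limit = ∞.

Final answer: ∞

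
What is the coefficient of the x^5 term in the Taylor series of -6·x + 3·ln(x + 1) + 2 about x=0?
Expand to order 5: -6·x + 3·ln(x + 1) + 2 = 3·x^5/5 - 3·x^4/4 + x^3 - 3·x^2/2 - 3·x + 2 + O(x^6).
The coefficient of x^5 is 3/5.

Final answer: 3/5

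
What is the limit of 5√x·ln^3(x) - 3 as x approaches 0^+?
The product is a 0·∞ indeterminate form at x → 0⁺.
Rewrite the product as 5·ln^3(x) / x^(-1/2) and apply L'Hôpital, or use the standard hierarchy x^(-1/2) ≫ |ln x|^3 as x → 0⁺.
The indeterminate product → 0, so the limit = -3.

Final answer: -3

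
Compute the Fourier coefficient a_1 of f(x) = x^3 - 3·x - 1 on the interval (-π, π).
a_1 = (1/π) ∫_{-π}^{π} f(x)·cos(1x) dx.
Evaluate the integral (use parity and integration by parts as needed): a_1 = 0.

Final answer: 0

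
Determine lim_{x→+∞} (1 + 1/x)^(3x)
As x → +∞: write (1 + 1/x)^(3x) = ((1 + 1/x)^x)^3 → (e^1)^3 = e^3.
Limit = e^(3).

Final answer: e^(3)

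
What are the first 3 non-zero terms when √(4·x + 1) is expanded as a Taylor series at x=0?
-2·x^2 + 2·x + 1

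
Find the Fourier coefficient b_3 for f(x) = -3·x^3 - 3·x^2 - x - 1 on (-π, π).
b_3 = (1/π) ∫_{-π}^{π} f(x)·sin(3x) dx.
Evaluate the integral (use parity and integration by parts as needed): b_3 = 2/3 - 2·π^2.

Final answer: 2/3 - 2·π^2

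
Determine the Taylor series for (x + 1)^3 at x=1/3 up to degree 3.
64/27 + 16·(x - 1/3)/3 + 4·(x - 1/3)^2 + (x - 1/3)^3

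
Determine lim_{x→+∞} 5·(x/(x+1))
Evaluate the dominant behaviour as x → +∞; each term tends to a finite value or vanishes.
Limit = 5.

Final answer: 5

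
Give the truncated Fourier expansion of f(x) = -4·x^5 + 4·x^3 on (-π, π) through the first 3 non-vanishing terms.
(-1008 - 8·π^4 + 168·π^2)·sin(x) + (-24·π^2 + 36 + 4·π^4)·sin(2·x) + (-8·π^4/3 - 464/81 + 232·π^2/27)·sin(3·x)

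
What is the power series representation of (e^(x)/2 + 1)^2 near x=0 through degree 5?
3·x^5/40 + 5·x^4/24 + x^3/2 + x^2 + 3·x/2 + 9/4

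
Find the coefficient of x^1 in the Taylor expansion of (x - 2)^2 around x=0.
Expand to order 1: (x - 2)^2 = 4 - 4·x + O(x^2).
The coefficient of x^1 is -4.

Final answer: -4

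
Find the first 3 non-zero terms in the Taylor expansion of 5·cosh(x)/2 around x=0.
5·x^4/48 + 5·x^2/4 + 5/2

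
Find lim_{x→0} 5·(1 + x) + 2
Direct substitution at x = 0 gives 7.

Final answer: 7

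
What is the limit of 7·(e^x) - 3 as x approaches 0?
Direct substitution at x = 0 gives 4.

Final answer: 4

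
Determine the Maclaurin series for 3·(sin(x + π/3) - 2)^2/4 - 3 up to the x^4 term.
3·x^4·(-2 + √(3)/2)^2·(√(3)/(24·(-2 + √(3)/2)) + 5/(48·(-2 + √(3)/2)^2))/4 + 3·x^3·(-2 + √(3)/2)^2·(-√(3)/(4·(-2 + √(3)/2)^2) - 1/(6·(-2 + √(3)/2)))/4 + 3·x^2·(-2 + √(3)/2)^2·(1/(4·(-2 + √(3)/2)^2) - √(3)/(2·(-2 + √(3)/2)))/4 + x·(-3/2 + 3·√(3)/8) - 3 + 3·(-2 + √(3)/2)^2/4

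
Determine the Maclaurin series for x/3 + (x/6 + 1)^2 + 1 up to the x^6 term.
x^2/36 + 2·x/3 + 2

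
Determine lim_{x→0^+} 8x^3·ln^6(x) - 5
The product is a 0·∞ indeterminate form at x → 0⁺.
Rewrite the product as 8·ln^6(x) / x^(-3) and apply L'Hôpital, or use the standard hierarchy x^(-3) ≫ |ln x|^6 as x → 0⁺.
The indeterminate product → 0, so the limit = -5.

Final answer: -5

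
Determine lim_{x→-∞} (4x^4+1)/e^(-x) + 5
The quotient is an ∞/∞ indeterminate form as x → -∞.
Compare growth rates of the dominant terms (exponentials ≫ polynomials ≫ logarithms), or apply L'Hôpital's rule; the quotient → 0.
Adding the constant: 0 + 5 = 5. Limit = 5.

Final answer: 5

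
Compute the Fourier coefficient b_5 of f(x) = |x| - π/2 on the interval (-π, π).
b_5 = (1/π) ∫_{-π}^{π} f(x)·sin(5x) dx.
Evaluate the integral (use parity and integration by parts as needed): b_5 = 0.

Final answer: 0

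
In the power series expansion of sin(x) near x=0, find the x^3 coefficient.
Expand to order 3: sin(x) = -x^3/6 + x + O(x^4).
The coefficient of x^3 is -1/6.

Final answer: -1/6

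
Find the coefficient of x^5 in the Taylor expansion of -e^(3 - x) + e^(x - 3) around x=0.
Expand to order 5: -e^(3 - x) + e^(x - 3) = x^5·(e^(-3)/120 + e^(3)/120) + x^4·(-e^(3)/24 + e^(-3)/24) + x^3·(e^(-3)/6 + e^(3)/6) + x^2·(-e^(3)/2 + e^(-3)/2) + x·(e^(-3) + e^(3)) - e^(3) + e^(-3) + O(x^6).
The coefficient of x^5 is e^(-3)/120 + e^(3)/120.

Final answer: e^(-3)/120 + e^(3)/120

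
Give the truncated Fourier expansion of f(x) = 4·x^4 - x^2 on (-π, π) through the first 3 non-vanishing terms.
(196 - 32·π^2)·cos(x) + (-13 + 8·π^2)·cos(2·x) - π^2/3 + 4·π^4/5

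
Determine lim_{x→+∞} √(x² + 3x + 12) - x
As x → +∞: multiply by the conjugate to get (3x+12)/(√(x²+3x+12)+x); the denominator ~ 2x, so the limit is 3/2.
Limit = 3/2.

Final answer: 3/2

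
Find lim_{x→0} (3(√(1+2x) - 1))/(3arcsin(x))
Both numerator and denominator → 0 as x → 0; this is a 0/0 indeterminate form.
Expand each to leading order near x = 0: numerator ~ 3·x, denominator ~ 3·x.
The limit of the ratio is 1.

Final answer: 1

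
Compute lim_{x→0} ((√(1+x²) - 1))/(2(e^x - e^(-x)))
Both numerator and denominator → 0 as x → 0; this is a 0/0 indeterminate form.
Expand each to leading order near x = 0: numerator ~ x^2/2, denominator ~ 4·x.
The limit of the ratio is 0.

Final answer: 0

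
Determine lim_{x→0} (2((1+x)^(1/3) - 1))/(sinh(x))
Both numerator and denominator → 0 as x → 0; this is a 0/0 indeterminate form.
Expand each to leading order near x = 0: numerator ~ 2·x/3, denominator ~ x.
The limit of the ratio is 2/3.

Final answer: 2/3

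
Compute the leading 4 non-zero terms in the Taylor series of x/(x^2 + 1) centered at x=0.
-x^7 + x^5 - x^3 + x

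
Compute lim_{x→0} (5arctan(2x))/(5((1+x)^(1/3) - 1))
Both numerator and denominator → 0 as x → 0; this is a 0/0 indeterminate form.
Expand each to leading order near x = 0: numerator ~ 10·x, denominator ~ 5·x/3.
The limit of the ratio is 6.

Final answer: 6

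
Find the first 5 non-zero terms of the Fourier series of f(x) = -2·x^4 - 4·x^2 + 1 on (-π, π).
(-80 + 16·π^2)·cos(x) + (2 - 4·π^2)·cos(2·x) + (16/27 + 16·π^2/9)·cos(3·x) + (-π^2 - 5/8)·cos(4·x) - 2·π^4/5 - 4·π^2/3 + 1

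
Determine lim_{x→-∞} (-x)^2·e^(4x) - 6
The product is a 0·∞ indeterminate form at x → -∞.
Rewrite the product as (-x)^2 / e^(-4x) (an ∞/∞ form) and apply L'Hôpital, or use the standard hierarchy e^(4|x|) ≫ |(-x)^2| as x → -∞.
The indeterminate product → 0, so the limit = -6.

Final answer: -6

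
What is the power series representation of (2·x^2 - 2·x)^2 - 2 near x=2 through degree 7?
14 + 48·(x - 2) + 52·(x - 2)^2 + 24·(x - 2)^3 + 4·(x - 2)^4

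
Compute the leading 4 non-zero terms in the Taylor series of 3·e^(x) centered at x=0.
x^3/2 + 3·x^2/2 + 3·x + 3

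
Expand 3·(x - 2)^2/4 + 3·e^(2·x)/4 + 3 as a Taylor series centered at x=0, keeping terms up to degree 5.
x^5/5 + x^4/2 + x^3 + 9·x^2/4 - 3·x/2 + 27/4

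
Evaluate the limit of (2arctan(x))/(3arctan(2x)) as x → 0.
Both numerator and denominator → 0 as x → 0; this is a 0/0 indeterminate form.
Expand each to leading order near x = 0: numerator ~ 2·x, denominator ~ 6·x.
The limit of the ratio is 1/3.

Final answer: 1/3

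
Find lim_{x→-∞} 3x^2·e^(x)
This is a 0·∞ indeterminate form at x → -∞.
Rewrite the product as 3x^2 / e^(-x) (an ∞/∞ form) and apply L'Hôpital, or use the standard hierarchy e^(|x|) ≫ |x^2| as x → -∞.
The indeterminate product → 0, so the limit = 0.

Final answer: 0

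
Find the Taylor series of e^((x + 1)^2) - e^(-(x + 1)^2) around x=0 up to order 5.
x^5·(-e^(-1)/15 + 13·e/5) + x^4·(5·e^(-1)/6 + 19·e/6) + x^3·(-2·e^(-1)/3 + 10·e/3) + x^2·(-e^(-1) + 3·e) + x·(2·e^(-1) + 2·e) - e^(-1) + e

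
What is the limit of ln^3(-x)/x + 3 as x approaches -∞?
The quotient is an ∞/∞ indeterminate form as x → -∞.
Compare growth rates of the dominant terms (exponentials ≫ polynomials ≫ logarithms), or apply L'Hôpital's rule; the quotient → 0.
Adding the constant: 0 + 3 = 3. Limit = 3.

Final answer: 3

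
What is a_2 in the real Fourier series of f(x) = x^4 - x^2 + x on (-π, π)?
a_2 = (1/π) ∫_{-π}^{π} f(x)·cos(2x) dx.
Evaluate the integral (use parity and integration by parts as needed): a_2 = -4 + 2·π^2.

Final answer: -4 + 2·π^2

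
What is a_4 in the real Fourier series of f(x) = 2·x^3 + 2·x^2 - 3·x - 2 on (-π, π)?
a_4 = (1/π) ∫_{-π}^{π} f(x)·cos(4x) dx.
Evaluate the integral (use parity and integration by parts as needed): a_4 = 1/2.

Final answer: 1/2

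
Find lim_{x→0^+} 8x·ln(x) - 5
The product is a 0·∞ indeterminate form at x → 0⁺.
Rewrite the product as 8·ln(x) / x^(-1) and apply L'Hôpital, or use the standard hierarchy x^(-1) ≫ |ln x| as x → 0⁺.
The indeterminate product → 0, so the limit = -5.

Final answer: -5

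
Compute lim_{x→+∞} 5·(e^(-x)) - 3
Evaluate the dominant behaviour as x → +∞; each term tends to a finite value or vanishes.
Limit = -3.

Final answer: -3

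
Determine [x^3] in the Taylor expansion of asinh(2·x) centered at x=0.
Expand to order 3: asinh(2·x) = -4·x^3/3 + 2·x + O(x^4).
The coefficient of x^3 is -4/3.

Final answer: -4/3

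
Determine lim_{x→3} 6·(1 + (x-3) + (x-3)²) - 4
Direct substitution at x = 3 gives 2.

Final answer: 2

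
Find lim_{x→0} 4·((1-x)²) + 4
Direct substitution at x = 0 gives 8.

Final answer: 8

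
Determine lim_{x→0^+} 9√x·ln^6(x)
This is a 0·∞ indeterminate form at x → 0⁺.
Rewrite the product as 9·ln^6(x) / x^(-1/2) and apply L'Hôpital, or use the standard hierarchy x^(-1/2) ≫ |ln x|^6 as x → 0⁺.
The indeterminate product → 0, so the limit = 0.

Final answer: 0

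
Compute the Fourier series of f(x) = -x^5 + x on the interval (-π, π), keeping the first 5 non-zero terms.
(-238 - 2·π^4 + 40·π^2)·sin(x) + (-5·π^2 + 13/2 + π^4)·sin(2·x) + (-2·π^4/3 - 26/81 + 40·π^2/27)·sin(3·x) + (-5·π^2/8 - 17/64 + π^4/2)·sin(4·x) + (-2·π^4/5 + 202/625 + 8·π^2/25)·sin(5·x)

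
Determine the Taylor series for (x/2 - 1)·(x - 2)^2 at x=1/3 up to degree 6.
-125/54 + 25·(x - 1/3)/6 - 5·(x - 1/3)^2/2 + (x - 1/3)^3/2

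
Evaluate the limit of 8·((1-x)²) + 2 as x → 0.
Direct substitution at x = 0 gives 10.

Final answer: 10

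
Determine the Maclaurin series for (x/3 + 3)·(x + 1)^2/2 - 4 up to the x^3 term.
x^3/6 + 11·x^2/6 + 19·x/6 - 5/2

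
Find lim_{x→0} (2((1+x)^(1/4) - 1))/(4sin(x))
Both numerator and denominator → 0 as x → 0; this is a 0/0 indeterminate form.
Expand each to leading order near x = 0: numerator ~ x/2, denominator ~ 4·x.
The limit of the ratio is 1/8.

Final answer: 1/8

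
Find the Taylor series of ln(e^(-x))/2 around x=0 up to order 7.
-x/2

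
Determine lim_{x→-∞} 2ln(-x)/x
This is an ∞/∞ indeterminate form as x → -∞.
Compare growth rates of the dominant terms (exponentials ≫ polynomials ≫ logarithms), or apply L'Hôpital's rule; the quotient → 0.
Limit = 0.

Final answer: 0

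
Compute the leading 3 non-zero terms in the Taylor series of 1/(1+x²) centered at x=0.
x^4 - x^2 + 1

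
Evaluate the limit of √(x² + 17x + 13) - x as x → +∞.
This is an ∞ − ∞ indeterminate form.
Multiply and divide by the conjugate √(x²+17x + 13) + x; the x² terms cancel, leaving (17x + 13)/(√(x²+17x + 13)+x) → 17/2.
Limit = 17/2.

Final answer: 17/2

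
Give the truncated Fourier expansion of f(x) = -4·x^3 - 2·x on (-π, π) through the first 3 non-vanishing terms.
(44 - 8·π^2)·sin(x) + (-4 + 4·π^2)·sin(2·x) + (4/9 - 8·π^2/3)·sin(3·x)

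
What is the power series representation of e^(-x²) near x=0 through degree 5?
x^4/2 - x^2 + 1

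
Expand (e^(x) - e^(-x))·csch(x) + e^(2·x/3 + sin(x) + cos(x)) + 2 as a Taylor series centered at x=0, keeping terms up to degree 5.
-2051·e·x^5/14580 - 941·e·x^4/1944 - 37·e·x^3/162 + 8·e·x^2/9 + 5·e·x/3 + e + 4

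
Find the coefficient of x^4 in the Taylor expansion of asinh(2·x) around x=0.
Expand to order 4: asinh(2·x) = -4·x^3/3 + 2·x + O(x^5).
The coefficient of x^4 is 0.

Final answer: 0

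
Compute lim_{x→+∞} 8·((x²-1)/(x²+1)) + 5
Evaluate the dominant behaviour as x → +∞; each term tends to a finite value or vanishes.
Limit = 13.

Final answer: 13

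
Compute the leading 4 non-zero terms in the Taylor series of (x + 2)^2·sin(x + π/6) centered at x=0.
x^3·(-1 + √(3)/6) + x^2·(-1/2 + 2·√(3)) + x·(2 + 2·√(3)) + 2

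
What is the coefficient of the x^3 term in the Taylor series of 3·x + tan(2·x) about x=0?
Expand to order 3: 3·x + tan(2·x) = 8·x^3/3 + 5·x + O(x^4).
The coefficient of x^3 is 8/3.

Final answer: 8/3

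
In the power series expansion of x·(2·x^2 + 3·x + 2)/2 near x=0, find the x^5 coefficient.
Expand to order 5: x·(2·x^2 + 3·x + 2)/2 = x^3 + 3·x^2/2 + x + O(x^6).
The coefficient of x^5 is 0.

Final answer: 0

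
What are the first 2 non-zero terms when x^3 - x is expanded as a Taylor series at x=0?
x^3 - x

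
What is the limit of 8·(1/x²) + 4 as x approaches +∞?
Evaluate the dominant behaviour as x → +∞; each term tends to a finite value or vanishes.
Limit = 4.

Final answer: 4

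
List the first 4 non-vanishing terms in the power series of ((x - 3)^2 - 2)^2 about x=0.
-12·x^3 + 50·x^2 - 84·x + 49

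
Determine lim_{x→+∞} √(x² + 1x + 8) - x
As x → +∞: multiply by the conjugate to get (1x+8)/(√(x²+1x+8)+x); the denominator ~ 2x, so the limit is 1/2.
Limit = 1/2.

Final answer: 1/2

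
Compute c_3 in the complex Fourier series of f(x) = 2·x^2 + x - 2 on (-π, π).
Compute the real Fourier coefficients first: a_3 = -8/9, b_3 = 2/3.
Then c_3 = (a_3 − i·b_3)/2 = -4/9 - i/3.

Final answer: -4/9 - i/3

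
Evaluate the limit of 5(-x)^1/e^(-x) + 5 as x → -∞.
The quotient is an ∞/∞ indeterminate form as x → -∞.
Compare growth rates of the dominant terms (exponentials ≫ polynomials ≫ logarithms), or apply L'Hôpital's rule; the quotient → 0.
Adding the constant: 0 + 5 = 5. Limit = 5.

Final answer: 5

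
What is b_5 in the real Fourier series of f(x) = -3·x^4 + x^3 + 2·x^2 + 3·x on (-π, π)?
b_5 = (1/π) ∫_{-π}^{π} f(x)·sin(5x) dx.
Evaluate the integral (use parity and integration by parts as needed): b_5 = 138/125 + 2·π^2/5.

Final answer: 138/125 + 2·π^2/5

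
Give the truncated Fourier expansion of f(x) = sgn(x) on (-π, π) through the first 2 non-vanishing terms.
4·sin(x)/π + 4·sin(3·x)/(3·π)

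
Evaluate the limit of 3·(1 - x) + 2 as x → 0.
Direct substitution at x = 0 gives 5.

Final answer: 5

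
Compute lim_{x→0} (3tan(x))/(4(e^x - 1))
Both numerator and denominator → 0 as x → 0; this is a 0/0 indeterminate form.
Expand each to leading order near x = 0: numerator ~ 3·x, denominator ~ 4·x.
The limit of the ratio is 3/4.

Final answer: 3/4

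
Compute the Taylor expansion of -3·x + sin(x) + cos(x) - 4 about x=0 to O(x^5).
x^4/24 - x^3/6 - x^2/2 - 2·x - 3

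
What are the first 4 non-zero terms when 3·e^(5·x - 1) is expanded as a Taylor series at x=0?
125·x^3·e^(-1)/2 + 75·x^2·e^(-1)/2 + 15·x·e^(-1) + 3·e^(-1)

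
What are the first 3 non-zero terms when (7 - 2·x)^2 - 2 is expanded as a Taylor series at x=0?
4·x^2 - 28·x + 47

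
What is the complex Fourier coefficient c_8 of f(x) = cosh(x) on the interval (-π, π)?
Compute the real Fourier coefficients first: a_8 = 2·sinh(π)/(65·π), b_8 = 0.
Then c_8 = (a_8 − i·b_8)/2 = sinh(π)/(65·π).

Final answer: sinh(π)/(65·π)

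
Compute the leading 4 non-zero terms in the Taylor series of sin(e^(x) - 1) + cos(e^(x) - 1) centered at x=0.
-11·x^4/24 - x^3/2 + x + 1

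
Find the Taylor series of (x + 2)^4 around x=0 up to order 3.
8·x^3 + 24·x^2 + 32·x + 16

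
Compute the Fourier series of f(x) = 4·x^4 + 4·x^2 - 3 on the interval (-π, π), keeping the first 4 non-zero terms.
(176 - 32·π^2)·cos(x) + (-8 + 8·π^2)·cos(2·x) + (16/27 - 32·π^2/9)·cos(3·x) - 3 + 4·π^2/3 + 4·π^4/5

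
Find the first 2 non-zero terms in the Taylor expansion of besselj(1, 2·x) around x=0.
-x^3/2 + x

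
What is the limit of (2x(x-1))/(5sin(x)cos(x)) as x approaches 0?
Both numerator and denominator → 0 as x → 0; this is a 0/0 indeterminate form.
Expand each to leading order near x = 0: numerator ~ -2·x, denominator ~ 5·x.
The limit of the ratio is -2/5.

Final answer: -2/5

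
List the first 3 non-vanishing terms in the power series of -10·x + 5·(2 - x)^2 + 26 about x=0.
5·x^2 - 30·x + 46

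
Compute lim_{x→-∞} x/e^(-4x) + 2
The quotient is an ∞/∞ indeterminate form as x → -∞.
Compare growth rates of the dominant terms (exponentials ≫ polynomials ≫ logarithms), or apply L'Hôpital's rule; the quotient → 0.
Adding the constant: 0 + 2 = 2. Limit = 2.

Final answer: 2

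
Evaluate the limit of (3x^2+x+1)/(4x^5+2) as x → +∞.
This is an ∞/∞ indeterminate form as x → +∞.
Divide numerator and denominator by x^5 and let the lower-order terms vanish; the numerator's degree 2 is below the denominator's degree 5, so the quotient → 0.
Limit = 0.

Final answer: 0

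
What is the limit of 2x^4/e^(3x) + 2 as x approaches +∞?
The quotient is an ∞/∞ indeterminate form as x → +∞.
The exponential denominator e^(3x) dominates the polynomial numerator (e^x ≫ x^4 as x → ∞), so the quotient → 0.
Adding the constant: 0 + 2 = 2. Limit = 2.

Final answer: 2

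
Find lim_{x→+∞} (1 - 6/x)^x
As x → +∞: this is the defining limit (1 - 6/x)^x → e^(-6).
Limit = e^(-6).

Final answer: e^(-6)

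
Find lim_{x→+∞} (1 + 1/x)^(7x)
As x → +∞: write (1 + 1/x)^(7x) = ((1 + 1/x)^x)^7 → (e^1)^7 = e^7.
Limit = e^(7).

Final answer: e^(7)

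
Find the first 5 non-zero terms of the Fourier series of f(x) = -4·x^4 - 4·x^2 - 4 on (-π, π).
(-176 + 32·π^2)·cos(x) + (8 - 8·π^2)·cos(2·x) + (-16/27 + 32·π^2/9)·cos(3·x) + (-2·π^2 - 1/4)·cos(4·x) - 4·π^4/5 - 4·π^2/3 - 4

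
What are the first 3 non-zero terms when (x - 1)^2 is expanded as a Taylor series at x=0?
x^2 - 2·x + 1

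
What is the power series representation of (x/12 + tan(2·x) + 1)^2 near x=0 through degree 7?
4352·x^7/315 + 224·x^6/9 + 128·x^5/15 + 100·x^4/9 + 16·x^3/3 + 625·x^2/144 + 25·x/6 + 1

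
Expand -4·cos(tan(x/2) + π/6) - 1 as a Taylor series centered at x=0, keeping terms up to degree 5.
-x^5/640 + 7·√(3)·x^4/192 + x^3/24 + √(3)·x^2/4 + x - 2·√(3) - 1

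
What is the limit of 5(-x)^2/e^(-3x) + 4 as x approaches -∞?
The quotient is an ∞/∞ indeterminate form as x → -∞.
Compare growth rates of the dominant terms (exponentials ≫ polynomials ≫ logarithms), or apply L'Hôpital's rule; the quotient → 0.
Adding the constant: 0 + 4 = 4. Limit = 4.

Final answer: 4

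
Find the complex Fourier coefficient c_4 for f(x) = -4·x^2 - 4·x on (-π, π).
Compute the real Fourier coefficients first: a_4 = -1, b_4 = 2.
Then c_4 = (a_4 − i·b_4)/2 = -1/2 - i.

Final answer: -1/2 - i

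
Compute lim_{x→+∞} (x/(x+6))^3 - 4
As x → +∞: x/(x+6) = 1/(1 + 6/x) → 1, and the 3rd power of a limit-1 base also → 1; with the additive constant, 1 - 4 = -3.
Limit = -3.

Final answer: -3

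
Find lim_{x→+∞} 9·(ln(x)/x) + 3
Evaluate the dominant behaviour as x → +∞; each term tends to a finite value or vanishes.
Limit = 3.

Final answer: 3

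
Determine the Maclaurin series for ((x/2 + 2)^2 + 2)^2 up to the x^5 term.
x^4/16 + x^3 + 7·x^2 + 24·x + 36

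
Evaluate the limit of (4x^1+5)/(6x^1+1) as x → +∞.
This is an ∞/∞ indeterminate form as x → +∞.
Divide numerator and denominator by x and let the lower-order terms vanish; the leading terms give 4/6 = 2/3.
Limit = 2/3.

Final answer: 2/3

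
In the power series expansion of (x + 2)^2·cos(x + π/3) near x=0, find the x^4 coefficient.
Expand to order 4: (x + 2)^2·cos(x + π/3) = x^4·(-1/6 + √(3)/3) + x^3·(-1 - √(3)/6) + x^2·(-2·√(3) - 1/2) + x·(2 - 2·√(3)) + 2 + O(x^5).
The coefficient of x^4 is -1/6 + √(3)/3.

Final answer: -1/6 + √(3)/3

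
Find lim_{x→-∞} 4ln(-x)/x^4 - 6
The quotient is an ∞/∞ indeterminate form as x → -∞.
Compare growth rates of the dominant terms (exponentials ≫ polynomials ≫ logarithms), or apply L'Hôpital's rule; the quotient → 0.
Adding the constant: 0 - 6 = -6. Limit = -6.

Final answer: -6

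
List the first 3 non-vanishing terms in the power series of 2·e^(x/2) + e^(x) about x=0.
3·x^2/4 + 2·x + 3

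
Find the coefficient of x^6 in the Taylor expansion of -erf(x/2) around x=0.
Expand to order 6: -erf(x/2) = -x^5/(160·√(π)) + x^3/(12·√(π)) - x/√(π) + O(x^7).
The coefficient of x^6 is 0.

Final answer: 0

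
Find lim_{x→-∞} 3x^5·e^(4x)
This is a 0·∞ indeterminate form at x → -∞.
Rewrite the product as 3x^5 / e^(-4x) (an ∞/∞ form) and apply L'Hôpital, or use the standard hierarchy e^(4|x|) ≫ |x^5| as x → -∞.
The indeterminate product → 0, so the limit = 0.

Final answer: 0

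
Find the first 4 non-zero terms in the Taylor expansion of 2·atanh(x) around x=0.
2·x^7/7 + 2·x^5/5 + 2·x^3/3 + 2·x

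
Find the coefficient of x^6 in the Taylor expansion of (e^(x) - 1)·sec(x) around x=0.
Expand to order 6: (e^(x) - 1)·sec(x) = 91·x^6/720 + 3·x^5/10 + 7·x^4/24 + 2·x^3/3 + x^2/2 + x + O(x^7).
The coefficient of x^6 is 91/720.

Final answer: 91/720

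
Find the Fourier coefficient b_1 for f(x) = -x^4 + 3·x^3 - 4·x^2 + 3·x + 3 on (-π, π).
b_1 = (1/π) ∫_{-π}^{π} f(x)·sin(1x) dx.
Evaluate the integral (use parity and integration by parts as needed): b_1 = -30 + 6·π^2.

Final answer: -30 + 6·π^2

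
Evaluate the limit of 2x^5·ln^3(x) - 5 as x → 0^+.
The product is a 0·∞ indeterminate form at x → 0⁺.
Rewrite the product as 2·ln^3(x) / x^(-5) and apply L'Hôpital, or use the standard hierarchy x^(-5) ≫ |ln x|^3 as x → 0⁺.
The indeterminate product → 0, so the limit = -5.

Final answer: -5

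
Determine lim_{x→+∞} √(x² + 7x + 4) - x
As x → +∞: multiply by the conjugate to get (7x+4)/(√(x²+7x+4)+x); the denominator ~ 2x, so the limit is 7/2.
Limit = 7/2.

Final answer: 7/2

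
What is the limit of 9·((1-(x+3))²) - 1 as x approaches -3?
Direct substitution at x = -3 gives 8.

Final answer: 8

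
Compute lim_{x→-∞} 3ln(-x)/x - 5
The quotient is an ∞/∞ indeterminate form as x → -∞.
Compare growth rates of the dominant terms (exponentials ≫ polynomials ≫ logarithms), or apply L'Hôpital's rule; the quotient → 0.
Adding the constant: 0 - 5 = -5. Limit = -5.

Final answer: -5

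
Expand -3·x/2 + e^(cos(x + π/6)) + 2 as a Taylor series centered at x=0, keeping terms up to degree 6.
x^6·(-e^(√(3)/2)/15360 + 89·√(3)·e^(√(3)/2)/23040) + x^5·(-5·√(3)·e^(√(3)/2)/192 - 157·e^(√(3)/2)/3840) + x^4·(-√(3)·e^(√(3)/2)/96 + 7·e^(√(3)/2)/128) + x^3·(e^(√(3)/2)/16 + √(3)·e^(√(3)/2)/8) + x^2·(-√(3)·e^(√(3)/2)/4 + e^(√(3)/2)/8) + x·(-3/2 - e^(√(3)/2)/2) + 2 + e^(√(3)/2)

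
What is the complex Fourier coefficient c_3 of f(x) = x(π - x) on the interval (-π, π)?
Compute the real Fourier coefficients first: a_3 = 4/9, b_3 = 2·π/3.
Then c_3 = (a_3 − i·b_3)/2 = 2/9 - i·π/3.

Final answer: 2/9 - i·π/3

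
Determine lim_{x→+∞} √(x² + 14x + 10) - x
As x → +∞: multiply by the conjugate to get (14x+10)/(√(x²+14x+10)+x); the denominator ~ 2x, so the limit is 14/2 = 7.
Limit = 7.

Final answer: 7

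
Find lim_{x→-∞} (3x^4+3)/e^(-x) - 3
The quotient is an ∞/∞ indeterminate form as x → -∞.
Compare growth rates of the dominant terms (exponentials ≫ polynomials ≫ logarithms), or apply L'Hôpital's rule; the quotient → 0.
Adding the constant: 0 - 3 = -3. Limit = -3.

Final answer: -3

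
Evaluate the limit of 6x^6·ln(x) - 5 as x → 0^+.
The product is a 0·∞ indeterminate form at x → 0⁺.
Rewrite the product as 6·ln(x) / x^(-6) and apply L'Hôpital, or use the standard hierarchy x^(-6) ≫ |ln x| as x → 0⁺.
The indeterminate product → 0, so the limit = -5.

Final answer: -5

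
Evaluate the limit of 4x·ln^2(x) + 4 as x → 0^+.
The product is a 0·∞ indeterminate form at x → 0⁺.
Rewrite the product as 4·ln^2(x) / x^(-1) and apply L'Hôpital, or use the standard hierarchy x^(-1) ≫ |ln x|^2 as x → 0⁺.
The indeterminate product → 0, so the limit = 4.

Final answer: 4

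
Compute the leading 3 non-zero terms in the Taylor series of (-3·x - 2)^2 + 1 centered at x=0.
9·x^2 + 12·x + 5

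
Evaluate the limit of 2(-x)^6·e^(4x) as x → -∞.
This is a 0·∞ indeterminate form at x → -∞.
Rewrite the product as 2(-x)^6 / e^(-4x) (an ∞/∞ form) and apply L'Hôpital, or use the standard hierarchy e^(4|x|) ≫ |(-x)^6| as x → -∞.
The indeterminate product → 0, so the limit = 0.

Final answer: 0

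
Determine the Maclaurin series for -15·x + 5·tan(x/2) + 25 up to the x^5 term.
x^5/48 + 5·x^3/24 - 25·x/2 + 25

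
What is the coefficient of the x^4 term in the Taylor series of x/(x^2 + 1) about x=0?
Expand to order 4: x/(x^2 + 1) = -x^3 + x + O(x^5).
The coefficient of x^4 is 0.

Final answer: 0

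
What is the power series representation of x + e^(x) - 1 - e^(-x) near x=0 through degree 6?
x^5/60 + x^3/3 + 3·x - 1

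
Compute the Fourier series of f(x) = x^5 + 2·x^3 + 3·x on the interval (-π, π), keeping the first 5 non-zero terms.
(-36·π^2 + 2·π^4 + 222)·sin(x) + (-π^4 - 15/2 + 3·π^2)·sin(2·x) + (-4·π^2/27 + 170/81 + 2·π^4/3)·sin(3·x) + (-π^4/2 - 3·π^2/8 - 87/64)·sin(4·x) + (678/625 + 12·π^2/25 + 2·π^4/5)·sin(5·x)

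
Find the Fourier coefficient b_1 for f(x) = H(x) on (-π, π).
b_1 = (1/π) ∫_{-π}^{π} f(x)·sin(1x) dx.
Evaluate the integral (use parity and integration by parts as needed): b_1 = 2/π.

Final answer: 2/π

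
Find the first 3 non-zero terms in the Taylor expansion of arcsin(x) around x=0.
3·x^5/40 + x^3/6 + x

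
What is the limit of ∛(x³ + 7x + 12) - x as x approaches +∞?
This is an ∞ − ∞ indeterminate form.
Multiply by (A² + AB + B²)/(A² + AB + B²) where A = ∛(x³+7x + 12), B = x to use A³ − B³ = (A−B)(A²+AB+B²); the x³ terms cancel, leaving (7x + 12)/(A²+AB+B²) with denominator ~ 3x², so the limit is 0.
Limit = 0.

Final answer: 0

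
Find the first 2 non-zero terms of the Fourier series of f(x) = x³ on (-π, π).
(-12 + 2·π^2)·sin(x) + (3/2 - π^2)·sin(2·x)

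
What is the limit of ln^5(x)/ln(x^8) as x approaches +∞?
This is an ∞/∞ indeterminate form as x → +∞.
Write ln(x^8) = 8·ln(x), reducing the quotient to ln^4(x)/8 → ∞.
Limit = ∞.

Final answer: ∞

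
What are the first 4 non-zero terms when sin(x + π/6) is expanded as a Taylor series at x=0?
-√(3)·x^3/12 - x^2/4 + √(3)·x/2 + 1/2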